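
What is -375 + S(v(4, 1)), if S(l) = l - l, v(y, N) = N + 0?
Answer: -375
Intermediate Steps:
v(y, N) = N
S(l) = 0
-375 + S(v(4, 1)) = -375 + 0 = -375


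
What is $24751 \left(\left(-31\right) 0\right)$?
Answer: $0$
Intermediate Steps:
$24751 \left(\left(-31\right) 0\right) = 24751 \cdot 0 = 0$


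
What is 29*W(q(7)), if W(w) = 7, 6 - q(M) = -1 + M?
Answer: 203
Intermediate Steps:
q(M) = 7 - M (q(M) = 6 - (-1 + M) = 6 + (1 - M) = 7 - M)
29*W(q(7)) = 29*7 = 203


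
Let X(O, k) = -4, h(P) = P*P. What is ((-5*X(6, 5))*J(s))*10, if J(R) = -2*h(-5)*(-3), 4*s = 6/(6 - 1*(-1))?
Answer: 30000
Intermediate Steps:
h(P) = P²
s = 3/14 (s = (6/(6 - 1*(-1)))/4 = (6/(6 + 1))/4 = (6/7)/4 = (6*(⅐))/4 = (¼)*(6/7) = 3/14 ≈ 0.21429)
J(R) = 150 (J(R) = -2*(-5)²*(-3) = -2*25*(-3) = -50*(-3) = 150)
((-5*X(6, 5))*J(s))*10 = (-5*(-4)*150)*10 = (20*150)*10 = 3000*10 = 30000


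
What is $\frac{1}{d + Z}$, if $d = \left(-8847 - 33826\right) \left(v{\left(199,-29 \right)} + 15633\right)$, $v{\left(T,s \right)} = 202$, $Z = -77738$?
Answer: $- \frac{1}{675804693} \approx -1.4797 \cdot 10^{-9}$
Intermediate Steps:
$d = -675726955$ ($d = \left(-8847 - 33826\right) \left(202 + 15633\right) = \left(-42673\right) 15835 = -675726955$)
$\frac{1}{d + Z} = \frac{1}{-675726955 - 77738} = \frac{1}{-675804693} = - \frac{1}{675804693}$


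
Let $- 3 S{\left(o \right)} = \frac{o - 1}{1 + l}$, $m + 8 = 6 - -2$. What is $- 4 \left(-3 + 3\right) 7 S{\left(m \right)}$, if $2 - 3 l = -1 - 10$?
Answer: $0$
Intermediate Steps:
$l = \frac{13}{3}$ ($l = \frac{2}{3} - \frac{-1 - 10}{3} = \frac{2}{3} - - \frac{11}{3} = \frac{2}{3} + \frac{11}{3} = \frac{13}{3} \approx 4.3333$)
$m = 0$ ($m = -8 + \left(6 - -2\right) = -8 + \left(6 + 2\right) = -8 + 8 = 0$)
$S{\left(o \right)} = \frac{1}{16} - \frac{o}{16}$ ($S{\left(o \right)} = - \frac{\left(o - 1\right) \frac{1}{1 + \frac{13}{3}}}{3} = - \frac{\left(-1 + o\right) \frac{1}{\frac{16}{3}}}{3} = - \frac{\left(-1 + o\right) \frac{3}{16}}{3} = - \frac{- \frac{3}{16} + \frac{3 o}{16}}{3} = \frac{1}{16} - \frac{o}{16}$)
$- 4 \left(-3 + 3\right) 7 S{\left(m \right)} = - 4 \left(-3 + 3\right) 7 \left(\frac{1}{16} - 0\right) = \left(-4\right) 0 \cdot 7 \left(\frac{1}{16} + 0\right) = 0 \cdot 7 \cdot \frac{1}{16} = 0 \cdot \frac{1}{16} = 0$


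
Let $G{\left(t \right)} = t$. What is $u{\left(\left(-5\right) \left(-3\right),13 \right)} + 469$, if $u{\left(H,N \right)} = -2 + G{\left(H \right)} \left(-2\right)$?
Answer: $437$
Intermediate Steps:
$u{\left(H,N \right)} = -2 - 2 H$ ($u{\left(H,N \right)} = -2 + H \left(-2\right) = -2 - 2 H$)
$u{\left(\left(-5\right) \left(-3\right),13 \right)} + 469 = \left(-2 - 2 \left(\left(-5\right) \left(-3\right)\right)\right) + 469 = \left(-2 - 30\right) + 469 = -32 + 469 = 437$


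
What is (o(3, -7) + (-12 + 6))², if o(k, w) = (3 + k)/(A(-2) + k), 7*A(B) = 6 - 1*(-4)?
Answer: 20736/961 ≈ 21.578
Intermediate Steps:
A(B) = 10/7 (A(B) = (6 - 1*(-4))/7 = (6 + 4)/7 = (⅐)*10 = 10/7)
o(k, w) = (3 + k)/(10/7 + k)
(o(3, -7) + (-12 + 6))² = (7*(3 + 3)/(10 + 7*3) + (-12 + 6))² = (7*6/(10 + 21) - 6)² = (7*6/31 - 6)² = (7*(1/31)*6 - 6)² = (42/31 - 6)² = (-144/31)² = 20736/961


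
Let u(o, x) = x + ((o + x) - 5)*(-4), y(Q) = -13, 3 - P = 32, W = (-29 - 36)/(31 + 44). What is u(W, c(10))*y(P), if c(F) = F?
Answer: 1274/15 ≈ 84.933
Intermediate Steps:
W = -13/15 (W = -65/75 = -65*1/75 = -13/15 ≈ -0.86667)
P = -29 (P = 3 - 1*32 = 3 - 32 = -29)
u(o, x) = 20 - 4*o - 3*x (u(o, x) = x + (-5 + o + x)*(-4) = x + (20 - 4*o - 4*x) = 20 - 4*o - 3*x)
u(W, c(10))*y(P) = (20 - 4*(-13/15) - 3*10)*(-13) = (20 + 52/15 - 30)*(-13) = -98/15*(-13) = 1274/15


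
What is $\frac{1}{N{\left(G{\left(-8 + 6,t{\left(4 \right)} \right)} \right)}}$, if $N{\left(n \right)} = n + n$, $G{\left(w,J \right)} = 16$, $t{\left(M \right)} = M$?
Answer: $\frac{1}{32} \approx 0.03125$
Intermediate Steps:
$N{\left(n \right)} = 2 n$
$\frac{1}{N{\left(G{\left(-8 + 6,t{\left(4 \right)} \right)} \right)}} = \frac{1}{2 \cdot 16} = \frac{1}{32}$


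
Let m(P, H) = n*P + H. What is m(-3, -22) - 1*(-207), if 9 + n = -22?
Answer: 278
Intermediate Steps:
n = -31 (n = -9 - 22 = -31)
m(P, H) = H - 31*P (m(P, H) = -31*P + H = H - 31*P)
m(-3, -22) - 1*(-207) = (-22 - 31*(-3)) - 1*(-207) = (-22 + 93) + 207 = 71 + 207 = 278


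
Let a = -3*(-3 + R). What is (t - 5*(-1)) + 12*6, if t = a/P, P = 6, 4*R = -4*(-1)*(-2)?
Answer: 159/2 ≈ 79.500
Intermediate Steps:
R = -2 (R = (-4*(-1)*(-2))/4 = (4*(-2))/4 = (1/4)*(-8) = -2)
a = 15 (a = -3*(-3 - 2) = -3*(-5) = 15)
t = 5/2 (t = 15/6 = 15*(1/6) = 5/2 ≈ 2.5000)
(t - 5*(-1)) + 12*6 = (5/2 - 5*(-1)) + 12*6 = (5/2 + 5) + 72 = 15/2 + 72 = 159/2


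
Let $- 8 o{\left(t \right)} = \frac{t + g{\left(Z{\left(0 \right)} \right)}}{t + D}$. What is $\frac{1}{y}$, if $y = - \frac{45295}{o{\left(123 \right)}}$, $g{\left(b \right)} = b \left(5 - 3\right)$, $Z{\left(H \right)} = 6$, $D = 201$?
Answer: $\frac{1}{869664} \approx 1.1499 \cdot 10^{-6}$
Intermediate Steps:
$g{\left(b \right)} = 2 b$ ($g{\left(b \right)} = b 2 = 2 b$)
$o{\left(t \right)} = - \frac{12 + t}{8 \left(201 + t\right)}$ ($o{\left(t \right)} = - \frac{\left(t + 2 \cdot 6\right) \frac{1}{t + 201}}{8} = - \frac{\left(t + 12\right) \frac{1}{201 + t}}{8} = - \frac{\left(12 + t\right) \frac{1}{201 + t}}{8} = - \frac{\frac{1}{201 + t} \left(12 + t\right)}{8} = - \frac{12 + t}{8 \left(201 + t\right)}$)
$y = 869664$ ($y = - \frac{45295}{\frac{1}{8} \frac{1}{201 + 123} \left(-12 - 123\right)} = - \frac{45295}{\frac{1}{8} \cdot \frac{1}{324} \left(-12 - 123\right)} = - \frac{45295}{\frac{1}{8} \cdot \frac{1}{324} \left(-135\right)} = - \frac{45295}{- \frac{5}{96}} = \left(-45295\right) \left(- \frac{96}{5}\right) = 869664$)
$\frac{1}{y} = \frac{1}{869664}$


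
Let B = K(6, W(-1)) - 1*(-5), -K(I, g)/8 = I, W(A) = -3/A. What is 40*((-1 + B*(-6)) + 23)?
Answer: 11200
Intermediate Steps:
K(I, g) = -8*I
B = -43 (B = -8*6 - 1*(-5) = -48 + 5 = -43)
40*((-1 + B*(-6)) + 23) = 40*((-1 - 43*(-6)) + 23) = 40*((-1 + 258) + 23) = 40*(257 + 23) = 40*280 = 11200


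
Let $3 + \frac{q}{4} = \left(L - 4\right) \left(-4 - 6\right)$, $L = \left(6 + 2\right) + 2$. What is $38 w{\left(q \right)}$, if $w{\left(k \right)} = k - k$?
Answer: $0$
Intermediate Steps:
$L = 10$ ($L = 8 + 2 = 10$)
$q = -252$ ($q = -12 + 4 \left(10 - 4\right) \left(-4 - 6\right) = -12 + 4 \cdot 6 \left(-4 - 6\right) = -12 + 4 \cdot 6 \left(-10\right) = -12 + 4 \left(-60\right) = -12 - 240 = -252$)
$w{\left(k \right)} = 0$
$38 w{\left(q \right)} = 38 \cdot 0 = 0$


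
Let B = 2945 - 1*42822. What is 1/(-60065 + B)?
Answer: -1/99942 ≈ -1.0006e-5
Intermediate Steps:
B = -39877 (B = 2945 - 42822 = -39877)
1/(-60065 + B) = 1/(-60065 - 39877) = 1/(-99942) = -1/99942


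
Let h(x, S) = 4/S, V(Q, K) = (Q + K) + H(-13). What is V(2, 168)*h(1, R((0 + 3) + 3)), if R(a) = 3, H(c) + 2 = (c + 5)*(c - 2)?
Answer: 384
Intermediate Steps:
H(c) = -2 + (-2 + c)*(5 + c) (H(c) = -2 + (c + 5)*(c - 2) = -2 + (5 + c)*(-2 + c) = -2 + (-2 + c)*(5 + c))
V(Q, K) = 118 + K + Q (V(Q, K) = (Q + K) + (-12 + (-13)**2 + 3*(-13)) = (K + Q) + (-12 + 169 - 39) = (K + Q) + 118 = 118 + K + Q)
V(2, 168)*h(1, R((0 + 3) + 3)) = (118 + 168 + 2)*(4/3) = 288*(4*(1/3)) = 288*(4/3) = 384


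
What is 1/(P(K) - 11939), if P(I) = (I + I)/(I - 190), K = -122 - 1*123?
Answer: -87/1038595 ≈ -8.3767e-5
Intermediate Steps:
K = -245 (K = -122 - 123 = -245)
P(I) = 2*I/(-190 + I) (P(I) = (2*I)/(-190 + I) = 2*I/(-190 + I))
1/(P(K) - 11939) = 1/(2*(-245)/(-190 - 245) - 11939) = 1/(2*(-245)/(-435) - 11939) = 1/(2*(-245)*(-1/435) - 11939) = 1/(98/87 - 11939) = 1/(-1038595/87) = -87/1038595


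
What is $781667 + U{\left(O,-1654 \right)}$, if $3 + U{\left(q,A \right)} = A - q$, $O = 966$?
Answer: $779044$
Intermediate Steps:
$U{\left(q,A \right)} = -3 + A - q$ ($U{\left(q,A \right)} = -3 + \left(A - q\right) = -3 + A - q$)
$781667 + U{\left(O,-1654 \right)} = 781667 - 2623 = 779044$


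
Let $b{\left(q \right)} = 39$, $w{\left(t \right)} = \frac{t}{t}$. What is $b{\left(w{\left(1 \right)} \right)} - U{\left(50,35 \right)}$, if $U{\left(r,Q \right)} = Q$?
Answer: $4$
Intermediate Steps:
$w{\left(t \right)} = 1$
$b{\left(w{\left(1 \right)} \right)} - U{\left(50,35 \right)} = 39 - 35 = 4$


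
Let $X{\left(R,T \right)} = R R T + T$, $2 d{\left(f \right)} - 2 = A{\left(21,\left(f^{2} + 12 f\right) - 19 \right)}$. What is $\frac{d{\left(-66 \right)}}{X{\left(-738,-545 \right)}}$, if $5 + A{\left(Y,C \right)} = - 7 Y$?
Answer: $\frac{3}{11873261} \approx 2.5267 \cdot 10^{-7}$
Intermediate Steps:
$A{\left(Y,C \right)} = -5 - 7 Y$
$d{\left(f \right)} = -75$ ($d{\left(f \right)} = 1 + \frac{-5 - 147}{2} = 1 + \frac{1}{2} \left(-152\right) = 1 - 76 = -75$)
$X{\left(R,T \right)} = T + T R^{2}$ ($X{\left(R,T \right)} = R^{2} T + T = T R^{2} + T = T + T R^{2}$)
$\frac{d{\left(-66 \right)}}{X{\left(-738,-545 \right)}} = - \frac{75}{\left(-545\right) \left(1 + \left(-738\right)^{2}\right)} = - \frac{75}{\left(-545\right) \left(1 + 544644\right)} = - \frac{75}{\left(-545\right) 544645} = - \frac{75}{-296831525} = \left(-75\right) \left(- \frac{1}{296831525}\right) = \frac{3}{11873261}$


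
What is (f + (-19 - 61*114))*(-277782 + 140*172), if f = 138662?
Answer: -33409762678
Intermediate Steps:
(f + (-19 - 61*114))*(-277782 + 140*172) = (138662 + (-19 - 61*114))*(-277782 + 140*172) = (138662 + (-19 - 6954))*(-277782 + 24080) = (138662 - 6973)*(-253702) = 131689*(-253702) = -33409762678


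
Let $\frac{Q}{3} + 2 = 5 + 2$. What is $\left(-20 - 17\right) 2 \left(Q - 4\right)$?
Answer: $-814$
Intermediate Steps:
$Q = 15$ ($Q = -6 + 3 \left(5 + 2\right) = -6 + 3 \cdot 7 = -6 + 21 = 15$)
$\left(-20 - 17\right) 2 \left(Q - 4\right) = \left(-20 - 17\right) 2 \left(15 - 4\right) = \left(-20 - 17\right) 2 \cdot 11 = \left(-37\right) 22 = -814$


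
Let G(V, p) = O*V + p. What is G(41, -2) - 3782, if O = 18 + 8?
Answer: -2718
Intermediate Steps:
O = 26
G(V, p) = p + 26*V (G(V, p) = 26*V + p = p + 26*V)
G(41, -2) - 3782 = (-2 + 26*41) - 3782 = (-2 + 1066) - 3782 = 1064 - 3782 = -2718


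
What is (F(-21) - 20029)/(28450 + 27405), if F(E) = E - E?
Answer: -20029/55855 ≈ -0.35859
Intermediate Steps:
F(E) = 0
(F(-21) - 20029)/(28450 + 27405) = (0 - 20029)/(28450 + 27405) = -20029/55855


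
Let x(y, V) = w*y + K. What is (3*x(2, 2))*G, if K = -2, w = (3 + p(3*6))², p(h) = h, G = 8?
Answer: 21120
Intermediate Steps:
w = 441 (w = (3 + 3*6)² = (3 + 18)² = 21² = 441)
x(y, V) = -2 + 441*y (x(y, V) = 441*y - 2 = -2 + 441*y)
(3*x(2, 2))*G = (3*(-2 + 441*2))*8 = (3*(-2 + 882))*8 = (3*880)*8 = 2640*8 = 21120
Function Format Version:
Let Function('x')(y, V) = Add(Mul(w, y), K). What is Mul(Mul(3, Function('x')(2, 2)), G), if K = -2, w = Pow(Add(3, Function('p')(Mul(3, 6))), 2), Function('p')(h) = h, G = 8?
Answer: 21120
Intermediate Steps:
w = 441 (w = Pow(Add(3, Mul(3, 6)), 2) = Pow(Add(3, 18), 2) = Pow(21, 2) = 441)
Function('x')(y, V) = Add(-2, Mul(441, y)) (Function('x')(y, V) = Add(Mul(441, y), -2) = Add(-2, Mul(441, y)))
Mul(Mul(3, Function('x')(2, 2)), G) = Mul(Mul(3, Add(-2, Mul(441, 2))), 8) = Mul(Mul(3, Add(-2, 882)), 8) = Mul(Mul(3, 880), 8) = Mul(2640, 8) = 21120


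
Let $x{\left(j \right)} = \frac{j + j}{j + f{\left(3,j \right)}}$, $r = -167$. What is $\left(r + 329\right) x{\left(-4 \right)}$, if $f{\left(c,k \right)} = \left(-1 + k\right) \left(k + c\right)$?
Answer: $-1296$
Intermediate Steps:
$f{\left(c,k \right)} = \left(-1 + k\right) \left(c + k\right)$
$x{\left(j \right)} = \frac{2 j}{-3 + j^{2} + 3 j}$ ($x{\left(j \right)} = \frac{j + j}{j + \left(j^{2} - 3 - j + 3 j\right)} = \frac{2 j}{j + \left(j^{2} - 3 - j + 3 j\right)} = \frac{2 j}{j + \left(-3 + j^{2} + 2 j\right)} = \frac{2 j}{-3 + j^{2} + 3 j}$)
$\left(r + 329\right) x{\left(-4 \right)} = \left(-167 + 329\right) 2 \left(-4\right) \frac{1}{-3 + \left(-4\right)^{2} + 3 \left(-4\right)} = 162 \cdot 2 \left(-4\right) \frac{1}{-3 + 16 - 12} = 162 \cdot 2 \left(-4\right) 1^{-1} = 162 \cdot 2 \left(-4\right) 1 = 162 \left(-8\right) = -1296$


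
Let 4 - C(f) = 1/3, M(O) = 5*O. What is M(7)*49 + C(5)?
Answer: 5156/3 ≈ 1718.7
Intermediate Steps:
C(f) = 11/3 (C(f) = 4 - 1/3 = 11/3)
M(7)*49 + C(5) = (5*7)*49 + 11/3 = 35*49 + 11/3 = 1715 + 11/3 = 5156/3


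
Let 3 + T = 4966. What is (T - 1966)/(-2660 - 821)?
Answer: -2997/3481 ≈ -0.86096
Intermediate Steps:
T = 4963 (T = -3 + 4966 = 4963)
(T - 1966)/(-2660 - 821) = (4963 - 1966)/(-2660 - 821) = 2997/(-3481) = 2997*(-1/3481) = -2997/3481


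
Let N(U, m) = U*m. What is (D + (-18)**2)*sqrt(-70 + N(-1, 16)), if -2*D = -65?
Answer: 713*I*sqrt(86)/2 ≈ 3306.0*I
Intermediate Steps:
D = 65/2 (D = -1/2*(-65) = 65/2 ≈ 32.500)
(D + (-18)**2)*sqrt(-70 + N(-1, 16)) = (65/2 + (-18)**2)*sqrt(-70 - 1*16) = (65/2 + 324)*sqrt(-70 - 16) = 713*sqrt(-86)/2 = 713*(I*sqrt(86))/2 = 713*I*sqrt(86)/2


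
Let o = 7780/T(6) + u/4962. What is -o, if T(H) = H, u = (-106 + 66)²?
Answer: -1072610/827 ≈ -1297.0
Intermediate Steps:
u = 1600 (u = (-40)² = 1600)
o = 1072610/827 (o = 7780/6 + 1600/4962 = 7780*(⅙) + 1600*(1/4962) = 3890/3 + 800/2481 = 1072610/827 ≈ 1297.0)
-o = -1*1072610/827 = -1072610/827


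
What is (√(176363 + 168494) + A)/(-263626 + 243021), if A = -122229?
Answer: 122229/20605 - √344857/20605 ≈ 5.9035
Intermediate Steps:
(√(176363 + 168494) + A)/(-263626 + 243021) = (√(176363 + 168494) - 122229)/(-263626 + 243021) = (√344857 - 122229)/(-20605) = (-122229 + √344857)*(-1/20605) = 122229/20605 - √344857/20605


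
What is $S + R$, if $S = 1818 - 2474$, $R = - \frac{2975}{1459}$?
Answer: $- \frac{960079}{1459} \approx -658.04$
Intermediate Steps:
$R = - \frac{2975}{1459}$ ($R = \left(-2975\right) \frac{1}{1459} = - \frac{2975}{1459} \approx -2.0391$)
$S = -656$ ($S = 1818 - 2474 = -656$)
$S + R = -656 - \frac{2975}{1459} = - \frac{960079}{1459}$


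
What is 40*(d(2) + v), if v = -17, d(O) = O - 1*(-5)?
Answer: -400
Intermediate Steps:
d(O) = 5 + O (d(O) = O + 5 = 5 + O)
40*(d(2) + v) = 40*((5 + 2) - 17) = 40*(7 - 17) = 40*(-10) = -400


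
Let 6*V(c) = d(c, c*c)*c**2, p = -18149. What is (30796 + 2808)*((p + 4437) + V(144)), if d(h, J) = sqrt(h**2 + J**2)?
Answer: -460778048 + 16723501056*sqrt(20737) ≈ 2.4078e+12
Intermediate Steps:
d(h, J) = sqrt(J**2 + h**2)
V(c) = c**2*sqrt(c**2 + c**4)/6 (V(c) = (sqrt((c*c)**2 + c**2)*c**2)/6 = (sqrt((c**2)**2 + c**2)*c**2)/6 = (sqrt(c**4 + c**2)*c**2)/6 = (sqrt(c**2 + c**4)*c**2)/6 = (c**2*sqrt(c**2 + c**4))/6 = c**2*sqrt(c**2 + c**4)/6)
(30796 + 2808)*((p + 4437) + V(144)) = (30796 + 2808)*((-18149 + 4437) + (1/6)*144**2*sqrt(144**2 + 144**4)) = 33604*(-13712 + (1/6)*20736*sqrt(20736 + 429981696)) = 33604*(-13712 + (1/6)*20736*sqrt(430002432)) = 33604*(-13712 + (1/6)*20736*(144*sqrt(20737))) = 33604*(-13712 + 497664*sqrt(20737)) = -460778048 + 16723501056*sqrt(20737)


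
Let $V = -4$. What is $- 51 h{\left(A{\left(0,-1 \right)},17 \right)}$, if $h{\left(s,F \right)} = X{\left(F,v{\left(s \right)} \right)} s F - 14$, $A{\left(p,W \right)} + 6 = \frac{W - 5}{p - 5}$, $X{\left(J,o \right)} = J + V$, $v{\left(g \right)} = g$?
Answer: $\frac{274074}{5} \approx 54815.0$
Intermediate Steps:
$X{\left(J,o \right)} = -4 + J$ ($X{\left(J,o \right)} = J - 4 = -4 + J$)
$A{\left(p,W \right)} = -6 + \frac{-5 + W}{-5 + p}$ ($A{\left(p,W \right)} = -6 + \frac{W - 5}{p - 5} = -6 + \frac{-5 + W}{-5 + p}$)
$h{\left(s,F \right)} = -14 + F s \left(-4 + F\right)$ ($h{\left(s,F \right)} = \left(-4 + F\right) s F - 14 = s \left(-4 + F\right) F - 14 = F s \left(-4 + F\right) - 14 = -14 + F s \left(-4 + F\right)$)
$- 51 h{\left(A{\left(0,-1 \right)},17 \right)} = - 51 \left(-14 + 17 \frac{25 - 1 - 0}{-5 + 0} \left(-4 + 17\right)\right) = - 51 \left(-14 + 17 \frac{25 - 1 + 0}{-5} \cdot 13\right) = - 51 \left(-14 + 17 \left(\left(- \frac{1}{5}\right) 24\right) 13\right) = - 51 \left(-14 + 17 \left(- \frac{24}{5}\right) 13\right) = - 51 \left(-14 - \frac{5304}{5}\right) = \left(-51\right) \left(- \frac{5374}{5}\right) = \frac{274074}{5}$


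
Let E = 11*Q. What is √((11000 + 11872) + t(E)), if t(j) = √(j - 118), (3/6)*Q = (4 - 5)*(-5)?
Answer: √(22872 + 2*I*√2) ≈ 151.23 + 0.0094*I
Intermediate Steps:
Q = 10 (Q = 2*((4 - 5)*(-5)) = 2*(-1*(-5)) = 2*5 = 10)
E = 110 (E = 11*10 = 110)
t(j) = √(-118 + j)
√((11000 + 11872) + t(E)) = √((11000 + 11872) + √(-118 + 110)) = √(22872 + √(-8)) = √(22872 + 2*I*√2)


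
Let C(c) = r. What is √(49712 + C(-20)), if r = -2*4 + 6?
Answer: √49710 ≈ 222.96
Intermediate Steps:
r = -2 (r = -8 + 6 = -2)
C(c) = -2
√(49712 + C(-20)) = √(49712 - 2) = √49710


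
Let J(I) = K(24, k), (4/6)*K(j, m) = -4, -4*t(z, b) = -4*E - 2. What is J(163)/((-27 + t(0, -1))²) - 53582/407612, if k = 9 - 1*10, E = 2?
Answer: -69216535/489338206 ≈ -0.14145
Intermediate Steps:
t(z, b) = 5/2 (t(z, b) = -(-4*2 - 2)/4 = -(-8 - 2)/4 = -¼*(-10) = 5/2)
k = -1 (k = 9 - 10 = -1)
K(j, m) = -6 (K(j, m) = (3/2)*(-4) = -6)
J(I) = -6
J(163)/((-27 + t(0, -1))²) - 53582/407612 = -6/(-27 + 5/2)² - 53582/407612 = -6/((-49/2)²) - 53582*1/407612 = -6/2401/4 - 26791/203806 = -6*4/2401 - 26791/203806 = -24/2401 - 26791/203806 = -69216535/489338206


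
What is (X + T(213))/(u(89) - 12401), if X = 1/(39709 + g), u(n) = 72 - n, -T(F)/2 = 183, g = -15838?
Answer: 8736785/296430078 ≈ 0.029473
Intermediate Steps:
T(F) = -366 (T(F) = -2*183 = -366)
X = 1/23871 (X = 1/(39709 - 15838) = 1/23871 ≈ 4.1892e-5)
(X + T(213))/(u(89) - 12401) = (1/23871 - 366)/((72 - 1*89) - 12401) = -8736785/(23871*((72 - 89) - 12401)) = -8736785/(23871*(-17 - 12401)) = -8736785/23871/(-12418) = -8736785/23871*(-1/12418) = 8736785/296430078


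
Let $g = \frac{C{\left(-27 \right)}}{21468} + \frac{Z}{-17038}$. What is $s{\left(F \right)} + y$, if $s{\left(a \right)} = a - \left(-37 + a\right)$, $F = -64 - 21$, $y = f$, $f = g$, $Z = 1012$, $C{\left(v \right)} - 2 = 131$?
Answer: $\frac{6757048223}{182885892} \approx 36.947$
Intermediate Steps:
$C{\left(v \right)} = 133$ ($C{\left(v \right)} = 2 + 131 = 133$)
$g = - \frac{9729781}{182885892}$ ($g = \frac{133}{21468} + \frac{1012}{-17038} = 133 \cdot \frac{1}{21468} + 1012 \left(- \frac{1}{17038}\right) = \frac{133}{21468} - \frac{506}{8519} = - \frac{9729781}{182885892} \approx -0.053201$)
$f = - \frac{9729781}{182885892} \approx -0.053201$
$y = - \frac{9729781}{182885892} \approx -0.053201$
$F = -85$ ($F = -64 - 21 = -85$)
$s{\left(a \right)} = 37$
$s{\left(F \right)} + y = 37 - \frac{9729781}{182885892} = \frac{6757048223}{182885892}$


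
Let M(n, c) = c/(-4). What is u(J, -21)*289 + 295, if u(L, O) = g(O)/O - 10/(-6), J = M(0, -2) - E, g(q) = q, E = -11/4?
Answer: 3197/3 ≈ 1065.7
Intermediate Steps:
M(n, c) = -c/4 (M(n, c) = c*(-1/4) = -c/4)
E = -11/4 (E = -11*1/4 = -11/4 ≈ -2.7500)
J = 13/4 (J = -1/4*(-2) - 1*(-11/4) = 1/2 + 11/4 = 13/4 ≈ 3.2500)
u(L, O) = 8/3 (u(L, O) = O/O - 10/(-6) = 1 - 10*(-1/6) = 1 + 5/3 = 8/3)
u(J, -21)*289 + 295 = (8/3)*289 + 295 = 2312/3 + 295 = 3197/3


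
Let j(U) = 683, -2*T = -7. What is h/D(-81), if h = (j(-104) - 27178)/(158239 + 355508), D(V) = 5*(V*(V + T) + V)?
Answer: -10598/6366866571 ≈ -1.6646e-6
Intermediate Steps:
T = 7/2 (T = -½*(-7) = 7/2 ≈ 3.5000)
D(V) = 5*V + 5*V*(7/2 + V) (D(V) = 5*(V*(V + 7/2) + V) = 5*(V*(7/2 + V) + V) = 5*(V + V*(7/2 + V)) = 5*V + 5*V*(7/2 + V))
h = -26495/513747 (h = (683 - 27178)/(158239 + 355508) = -26495/513747 ≈ -0.051572)
h/D(-81) = -26495*(-2/(405*(9 + 2*(-81))))/513747 = -26495*(-2/(405*(9 - 162)))/513747 = -26495/(513747*((5/2)*(-81)*(-153))) = -26495/(513747*61965/2) = -26495/513747*2/61965 = -10598/6366866571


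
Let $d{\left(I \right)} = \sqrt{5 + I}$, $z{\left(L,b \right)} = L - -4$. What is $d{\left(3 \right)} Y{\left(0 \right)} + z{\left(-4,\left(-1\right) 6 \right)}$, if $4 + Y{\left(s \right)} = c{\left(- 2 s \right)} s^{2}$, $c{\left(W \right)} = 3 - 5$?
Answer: $- 8 \sqrt{2} \approx -11.314$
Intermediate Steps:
$z{\left(L,b \right)} = 4 + L$ ($z{\left(L,b \right)} = L + 4 = 4 + L$)
$c{\left(W \right)} = -2$
$Y{\left(s \right)} = -4 - 2 s^{2}$
$d{\left(3 \right)} Y{\left(0 \right)} + z{\left(-4,\left(-1\right) 6 \right)} = \sqrt{5 + 3} \left(-4 - 2 \cdot 0^{2}\right) + \left(4 - 4\right) = \sqrt{8} \left(-4 - 0\right) + 0 = 2 \sqrt{2} \left(-4 + 0\right) + 0 = 2 \sqrt{2} \left(-4\right) + 0 = - 8 \sqrt{2} + 0 = - 8 \sqrt{2}$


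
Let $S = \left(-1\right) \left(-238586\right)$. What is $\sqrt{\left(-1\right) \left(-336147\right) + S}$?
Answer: $\sqrt{574733} \approx 758.11$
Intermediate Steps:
$S = 238586$
$\sqrt{\left(-1\right) \left(-336147\right) + S} = \sqrt{\left(-1\right) \left(-336147\right) + 238586} = \sqrt{336147 + 238586} = \sqrt{574733}$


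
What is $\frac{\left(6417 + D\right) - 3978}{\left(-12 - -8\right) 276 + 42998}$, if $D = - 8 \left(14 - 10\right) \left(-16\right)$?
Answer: $\frac{2951}{41894} \approx 0.07044$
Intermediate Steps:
$D = 512$ ($D = - 8 \left(14 - 10\right) \left(-16\right) = \left(-8\right) 4 \left(-16\right) = \left(-32\right) \left(-16\right) = 512$)
$\frac{\left(6417 + D\right) - 3978}{\left(-12 - -8\right) 276 + 42998} = \frac{\left(6417 + 512\right) - 3978}{\left(-12 - -8\right) 276 + 42998} = \frac{6929 - 3978}{\left(-12 + 8\right) 276 + 42998} = \frac{2951}{\left(-4\right) 276 + 42998} = \frac{2951}{-1104 + 42998} = \frac{2951}{41894}$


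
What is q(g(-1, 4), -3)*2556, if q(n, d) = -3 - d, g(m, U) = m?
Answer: 0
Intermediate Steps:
q(g(-1, 4), -3)*2556 = (-3 - 1*(-3))*2556 = (-3 + 3)*2556 = 0*2556 = 0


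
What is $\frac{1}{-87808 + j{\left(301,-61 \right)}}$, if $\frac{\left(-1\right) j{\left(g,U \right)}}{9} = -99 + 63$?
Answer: $- \frac{1}{87484} \approx -1.1431 \cdot 10^{-5}$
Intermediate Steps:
$j{\left(g,U \right)} = 324$ ($j{\left(g,U \right)} = - 9 \left(-99 + 63\right) = \left(-9\right) \left(-36\right) = 324$)
$\frac{1}{-87808 + j{\left(301,-61 \right)}} = \frac{1}{-87808 + 324} = \frac{1}{-87484} = - \frac{1}{87484}$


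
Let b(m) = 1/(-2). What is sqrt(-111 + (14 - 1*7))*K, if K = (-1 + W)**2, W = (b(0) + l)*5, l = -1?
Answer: 289*I*sqrt(26)/2 ≈ 736.81*I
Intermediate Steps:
b(m) = -1/2
W = -15/2 (W = (-1/2 - 1)*5 = -3/2*5 = -15/2 ≈ -7.5000)
K = 289/4 (K = (-1 - 15/2)**2 = (-17/2)**2 = 289/4 ≈ 72.250)
sqrt(-111 + (14 - 1*7))*K = sqrt(-111 + (14 - 1*7))*(289/4) = sqrt(-111 + (14 - 7))*(289/4) = sqrt(-111 + 7)*(289/4) = sqrt(-104)*(289/4) = (2*I*sqrt(26))*(289/4) = 289*I*sqrt(26)/2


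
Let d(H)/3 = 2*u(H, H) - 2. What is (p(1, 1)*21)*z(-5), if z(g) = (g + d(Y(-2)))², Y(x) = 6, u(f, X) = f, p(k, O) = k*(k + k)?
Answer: 26250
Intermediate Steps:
p(k, O) = 2*k² (p(k, O) = k*(2*k) = 2*k²)
d(H) = -6 + 6*H (d(H) = 3*(2*H - 2) = 3*(-2 + 2*H) = -6 + 6*H)
z(g) = (30 + g)² (z(g) = (g + (-6 + 6*6))² = (g + (-6 + 36))² = (g + 30)² = (30 + g)²)
(p(1, 1)*21)*z(-5) = ((2*1²)*21)*(30 - 5)² = ((2*1)*21)*25² = (2*21)*625 = 42*625 = 26250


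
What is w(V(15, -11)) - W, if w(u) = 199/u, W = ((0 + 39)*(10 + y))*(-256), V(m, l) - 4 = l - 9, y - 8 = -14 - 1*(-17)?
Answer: 3354425/16 ≈ 2.0965e+5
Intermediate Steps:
y = 11 (y = 8 + (-14 - 1*(-17)) = 8 + (-14 + 17) = 8 + 3 = 11)
V(m, l) = -5 + l (V(m, l) = 4 + (l - 9) = 4 + (-9 + l) = -5 + l)
W = -209664 (W = ((0 + 39)*(10 + 11))*(-256) = (39*21)*(-256) = 819*(-256) = -209664)
w(V(15, -11)) - W = 199/(-5 - 11) - 1*(-209664) = 199/(-16) + 209664 = 199*(-1/16) + 209664 = -199/16 + 209664 = 3354425/16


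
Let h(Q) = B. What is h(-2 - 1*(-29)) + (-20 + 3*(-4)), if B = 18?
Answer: -14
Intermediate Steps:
h(Q) = 18
h(-2 - 1*(-29)) + (-20 + 3*(-4)) = 18 + (-20 + 3*(-4)) = 18 + (-20 - 12) = 18 - 32 = -14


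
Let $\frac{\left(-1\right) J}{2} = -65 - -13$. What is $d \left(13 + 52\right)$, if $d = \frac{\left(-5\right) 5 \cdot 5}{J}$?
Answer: $- \frac{625}{8} \approx -78.125$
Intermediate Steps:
$J = 104$ ($J = - 2 \left(-65 - -13\right) = - 2 \left(-65 + 13\right) = \left(-2\right) \left(-52\right) = 104$)
$d = - \frac{125}{104}$ ($d = \frac{\left(-5\right) 5 \cdot 5}{104} = \left(-25\right) 5 \cdot \frac{1}{104} = \left(-125\right) \frac{1}{104} = - \frac{125}{104} \approx -1.2019$)
$d \left(13 + 52\right) = - \frac{125 \left(13 + 52\right)}{104} = \left(- \frac{125}{104}\right) 65 = - \frac{625}{8}$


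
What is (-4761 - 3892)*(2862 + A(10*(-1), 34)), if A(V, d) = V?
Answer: -24678356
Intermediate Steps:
(-4761 - 3892)*(2862 + A(10*(-1), 34)) = (-4761 - 3892)*(2862 + 10*(-1)) = -8653*(2862 - 10) = -8653*2852 = -24678356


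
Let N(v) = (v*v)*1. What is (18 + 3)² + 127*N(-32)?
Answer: 130489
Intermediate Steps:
N(v) = v² (N(v) = v²*1 = v²)
(18 + 3)² + 127*N(-32) = (18 + 3)² + 127*(-32)² = 21² + 127*1024 = 441 + 130048 = 130489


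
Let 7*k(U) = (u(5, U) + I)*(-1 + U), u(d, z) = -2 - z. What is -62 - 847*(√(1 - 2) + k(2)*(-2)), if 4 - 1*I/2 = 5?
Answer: -1514 - 847*I ≈ -1514.0 - 847.0*I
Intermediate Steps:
I = -2 (I = 8 - 2*5 = 8 - 10 = -2)
k(U) = (-1 + U)*(-4 - U)/7 (k(U) = (((-2 - U) - 2)*(-1 + U))/7 = ((-4 - U)*(-1 + U))/7 = ((-1 + U)*(-4 - U))/7 = (-1 + U)*(-4 - U)/7)
-62 - 847*(√(1 - 2) + k(2)*(-2)) = -62 - 847*(√(1 - 2) + (4/7 - ⅐*2 - ⅐*2*(2 + 2))*(-2)) = -62 - 847*(√(-1) + (4/7 - 2/7 - ⅐*2*4)*(-2)) = -62 - 847*(I + (4/7 - 2/7 - 8/7)*(-2)) = -62 - 847*(I - 6/7*(-2)) = -62 - 847*(I + 12/7) = -62 - 847*(12/7 + I) = -62 + (-1452 - 847*I) = -1514 - 847*I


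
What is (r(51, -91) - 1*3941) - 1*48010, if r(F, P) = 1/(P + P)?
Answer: -9455083/182 ≈ -51951.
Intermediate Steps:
r(F, P) = 1/(2*P)
(r(51, -91) - 1*3941) - 1*48010 = ((1/2)/(-91) - 1*3941) - 1*48010 = ((1/2)*(-1/91) - 3941) - 48010 = (-1/182 - 3941) - 48010 = -717263/182 - 48010 = -9455083/182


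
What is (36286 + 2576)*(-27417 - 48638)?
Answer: -2955649410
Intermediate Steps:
(36286 + 2576)*(-27417 - 48638) = 38862*(-76055) = -2955649410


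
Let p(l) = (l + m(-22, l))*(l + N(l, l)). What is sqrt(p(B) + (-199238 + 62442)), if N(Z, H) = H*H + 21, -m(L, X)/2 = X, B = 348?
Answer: 10*I*sqrt(424094) ≈ 6512.3*I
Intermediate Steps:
m(L, X) = -2*X
N(Z, H) = 21 + H**2 (N(Z, H) = H**2 + 21 = 21 + H**2)
p(l) = -l*(21 + l + l**2) (p(l) = (l - 2*l)*(l + (21 + l**2)) = (-l)*(21 + l + l**2) = -l*(21 + l + l**2))
sqrt(p(B) + (-199238 + 62442)) = sqrt(348*(-21 - 1*348 - 1*348**2) + (-199238 + 62442)) = sqrt(348*(-21 - 348 - 1*121104) - 136796) = sqrt(348*(-21 - 348 - 121104) - 136796) = sqrt(348*(-121473) - 136796) = sqrt(-42272604 - 136796) = sqrt(-42409400) = 10*I*sqrt(424094)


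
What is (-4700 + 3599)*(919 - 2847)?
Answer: 2122728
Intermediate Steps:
(-4700 + 3599)*(919 - 2847) = -1101*(-1928) = 2122728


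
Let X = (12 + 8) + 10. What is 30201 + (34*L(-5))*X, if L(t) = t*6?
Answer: -399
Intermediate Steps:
L(t) = 6*t
X = 30 (X = 20 + 10 = 30)
30201 + (34*L(-5))*X = 30201 + (34*(6*(-5)))*30 = 30201 + (34*(-30))*30 = 30201 - 1020*30 = 30201 - 30600 = -399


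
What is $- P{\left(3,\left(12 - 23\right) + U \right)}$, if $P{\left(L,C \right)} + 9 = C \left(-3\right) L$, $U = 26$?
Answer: $144$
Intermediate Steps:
$P{\left(L,C \right)} = -9 - 3 C L$ ($P{\left(L,C \right)} = -9 + C \left(-3\right) L = -9 + - 3 C L = -9 - 3 C L$)
$- P{\left(3,\left(12 - 23\right) + U \right)} = - (-9 - 3 \left(\left(12 - 23\right) + 26\right) 3) = - (-9 - 3 \left(-11 + 26\right) 3) = - (-9 - 45 \cdot 3) = - (-9 - 135) = \left(-1\right) \left(-144\right) = 144$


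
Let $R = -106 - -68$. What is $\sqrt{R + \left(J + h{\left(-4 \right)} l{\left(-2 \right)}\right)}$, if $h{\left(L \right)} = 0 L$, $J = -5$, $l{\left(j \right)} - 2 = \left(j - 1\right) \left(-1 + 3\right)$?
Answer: $i \sqrt{43} \approx 6.5574 i$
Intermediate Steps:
$l{\left(j \right)} = 2 j$ ($l{\left(j \right)} = 2 + \left(j - 1\right) \left(-1 + 3\right) = 2 + \left(-1 + j\right) 2 = 2 + \left(-2 + 2 j\right) = 2 j$)
$h{\left(L \right)} = 0$
$R = -38$ ($R = -106 + 68 = -38$)
$\sqrt{R + \left(J + h{\left(-4 \right)} l{\left(-2 \right)}\right)} = \sqrt{-38 - \left(5 + 0 \cdot 2 \left(-2\right)\right)} = \sqrt{-38 + \left(-5 + 0 \left(-4\right)\right)} = \sqrt{-38 + \left(-5 + 0\right)} = \sqrt{-38 - 5} = \sqrt{-43} = i \sqrt{43}$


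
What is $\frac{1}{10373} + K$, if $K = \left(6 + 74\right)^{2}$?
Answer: $\frac{66387201}{10373} \approx 6400.0$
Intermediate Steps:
$K = 6400$ ($K = 80^{2} = 6400$)
$\frac{1}{10373} + K = \frac{1}{10373} + 6400 = \frac{66387201}{10373}$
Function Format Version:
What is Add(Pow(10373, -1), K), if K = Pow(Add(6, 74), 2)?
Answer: Rational(66387201, 10373) ≈ 6400.0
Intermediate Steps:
K = 6400 (K = Pow(80, 2) = 6400)
Add(Pow(10373, -1), K) = Add(Pow(10373, -1), 6400) = Add(Rational(1, 10373), 6400) = Rational(66387201, 10373)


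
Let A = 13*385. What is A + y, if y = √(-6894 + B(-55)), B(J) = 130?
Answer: 5005 + 2*I*√1691 ≈ 5005.0 + 82.244*I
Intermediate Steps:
A = 5005
y = 2*I*√1691 (y = √(-6894 + 130) = √(-6764) = 2*I*√1691 ≈ 82.244*I)
A + y = 5005 + 2*I*√1691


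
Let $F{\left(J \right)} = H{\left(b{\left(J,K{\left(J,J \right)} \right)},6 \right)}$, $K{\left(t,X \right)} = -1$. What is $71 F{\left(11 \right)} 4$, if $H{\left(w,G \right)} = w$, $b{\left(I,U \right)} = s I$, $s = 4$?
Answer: $12496$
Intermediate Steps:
$b{\left(I,U \right)} = 4 I$
$F{\left(J \right)} = 4 J$
$71 F{\left(11 \right)} 4 = 71 \cdot 4 \cdot 11 \cdot 4 = 71 \cdot 44 \cdot 4 = 3124 \cdot 4 = 12496$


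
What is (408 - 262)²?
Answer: 21316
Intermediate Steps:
(408 - 262)² = 146² = 21316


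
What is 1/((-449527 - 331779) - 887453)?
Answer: -1/1668759 ≈ -5.9925e-7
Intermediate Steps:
1/((-449527 - 331779) - 887453) = 1/(-781306 - 887453) = 1/(-1668759) = -1/1668759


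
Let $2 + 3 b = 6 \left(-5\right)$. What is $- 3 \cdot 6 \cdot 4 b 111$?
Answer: $85248$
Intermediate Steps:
$b = - \frac{32}{3}$ ($b = - \frac{2}{3} + \frac{6 \left(-5\right)}{3} = - \frac{2}{3} + \frac{1}{3} \left(-30\right) = - \frac{2}{3} - 10 = - \frac{32}{3} \approx -10.667$)
$- 3 \cdot 6 \cdot 4 b 111 = - 3 \cdot 6 \cdot 4 \left(- \frac{32}{3}\right) 111 = - 3 \cdot 24 \left(- \frac{32}{3}\right) 111 = \left(-3\right) \left(-256\right) 111 = 768 \cdot 111 = 85248$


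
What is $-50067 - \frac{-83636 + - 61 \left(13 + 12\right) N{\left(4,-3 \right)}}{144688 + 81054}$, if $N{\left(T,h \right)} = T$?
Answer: $- \frac{5651067489}{112871} \approx -50067.0$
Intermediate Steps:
$-50067 - \frac{-83636 + - 61 \left(13 + 12\right) N{\left(4,-3 \right)}}{144688 + 81054} = -50067 - \frac{-83636 + - 61 \left(13 + 12\right) 4}{144688 + 81054} = -50067 - \frac{-83636 + \left(-61\right) 25 \cdot 4}{225742} = -50067 - \left(-83636 - 6100\right) \frac{1}{225742} = -50067 - \left(-89736\right) \frac{1}{225742} = -50067 - - \frac{44868}{112871} = -50067 + \frac{44868}{112871} = - \frac{5651067489}{112871}$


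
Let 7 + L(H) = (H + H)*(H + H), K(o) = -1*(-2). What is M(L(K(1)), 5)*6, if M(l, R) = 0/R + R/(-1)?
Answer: -30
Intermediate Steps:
K(o) = 2
L(H) = -7 + 4*H² (L(H) = -7 + (H + H)*(H + H) = -7 + (2*H)*(2*H) = -7 + 4*H²)
M(l, R) = -R (M(l, R) = 0 + R*(-1) = 0 - R = -R)
M(L(K(1)), 5)*6 = -1*5*6 = -5*6 = -30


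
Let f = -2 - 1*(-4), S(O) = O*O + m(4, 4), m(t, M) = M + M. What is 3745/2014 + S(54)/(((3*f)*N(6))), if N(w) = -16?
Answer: -691177/24168 ≈ -28.599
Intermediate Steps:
m(t, M) = 2*M
S(O) = 8 + O² (S(O) = O*O + 2*4 = O² + 8 = 8 + O²)
f = 2 (f = -2 + 4 = 2)
3745/2014 + S(54)/(((3*f)*N(6))) = 3745/2014 + (8 + 54²)/(((3*2)*(-16))) = 3745*(1/2014) + (8 + 2916)/((6*(-16))) = 3745/2014 + 2924/(-96) = 3745/2014 + 2924*(-1/96) = 3745/2014 - 731/24 = -691177/24168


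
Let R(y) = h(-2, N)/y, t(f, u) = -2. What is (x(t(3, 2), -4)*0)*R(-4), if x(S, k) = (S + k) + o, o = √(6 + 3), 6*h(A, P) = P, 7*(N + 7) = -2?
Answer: 0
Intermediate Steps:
N = -51/7 (N = -7 + (⅐)*(-2) = -7 - 2/7 = -51/7 ≈ -7.2857)
h(A, P) = P/6
o = 3 (o = √9 = 3)
R(y) = -17/(14*y) (R(y) = ((⅙)*(-51/7))/y = -17/(14*y))
x(S, k) = 3 + S + k (x(S, k) = (S + k) + 3 = 3 + S + k)
(x(t(3, 2), -4)*0)*R(-4) = ((3 - 2 - 4)*0)*(-17/14/(-4)) = (-3*0)*(-17/14*(-¼)) = 0*(17/56) = 0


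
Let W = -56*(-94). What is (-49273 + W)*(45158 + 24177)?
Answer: -3051364015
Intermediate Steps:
W = 5264
(-49273 + W)*(45158 + 24177) = (-49273 + 5264)*(45158 + 24177) = -44009*69335 = -3051364015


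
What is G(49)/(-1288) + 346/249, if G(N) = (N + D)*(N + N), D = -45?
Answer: 6215/5727 ≈ 1.0852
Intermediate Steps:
G(N) = 2*N*(-45 + N) (G(N) = (N - 45)*(N + N) = (-45 + N)*(2*N) = 2*N*(-45 + N))
G(49)/(-1288) + 346/249 = (2*49*(-45 + 49))/(-1288) + 346/249 = (2*49*4)*(-1/1288) + 346*(1/249) = 392*(-1/1288) + 346/249 = -7/23 + 346/249 = 6215/5727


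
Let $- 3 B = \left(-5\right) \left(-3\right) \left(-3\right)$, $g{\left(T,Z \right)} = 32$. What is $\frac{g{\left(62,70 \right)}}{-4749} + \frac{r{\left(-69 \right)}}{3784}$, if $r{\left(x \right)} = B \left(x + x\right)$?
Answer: $- \frac{4975759}{8985108} \approx -0.55378$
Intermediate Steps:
$B = 15$ ($B = - \frac{\left(-5\right) \left(-3\right) \left(-3\right)}{3} = - \frac{15 \left(-3\right)}{3} = \left(- \frac{1}{3}\right) \left(-45\right) = 15$)
$r{\left(x \right)} = 30 x$ ($r{\left(x \right)} = 15 \left(x + x\right) = 15 \cdot 2 x = 30 x$)
$\frac{g{\left(62,70 \right)}}{-4749} + \frac{r{\left(-69 \right)}}{3784} = \frac{32}{-4749} + \frac{30 \left(-69\right)}{3784} = 32 \left(- \frac{1}{4749}\right) - \frac{1035}{1892} = - \frac{32}{4749} - \frac{1035}{1892} = - \frac{4975759}{8985108}$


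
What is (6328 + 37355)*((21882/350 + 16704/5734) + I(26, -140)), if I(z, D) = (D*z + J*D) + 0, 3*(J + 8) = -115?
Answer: 9117723443543/71675 ≈ 1.2721e+8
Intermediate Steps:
J = -139/3 (J = -8 + (⅓)*(-115) = -8 - 115/3 = -139/3 ≈ -46.333)
I(z, D) = -139*D/3 + D*z (I(z, D) = (D*z - 139*D/3) + 0 = (-139*D/3 + D*z) + 0 = -139*D/3 + D*z)
(6328 + 37355)*((21882/350 + 16704/5734) + I(26, -140)) = (6328 + 37355)*((21882/350 + 16704/5734) + (⅓)*(-140)*(-139 + 3*26)) = 43683*((21882*(1/350) + 16704*(1/5734)) + (⅓)*(-140)*(-139 + 78)) = 43683*((1563/25 + 8352/2867) + (⅓)*(-140)*(-61)) = 43683*(4689921/71675 + 8540/3) = 43683*(626174263/215025) = 9117723443543/71675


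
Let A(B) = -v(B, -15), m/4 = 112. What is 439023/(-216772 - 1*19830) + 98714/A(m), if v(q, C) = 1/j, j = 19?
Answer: -443763105755/236602 ≈ -1.8756e+6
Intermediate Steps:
m = 448 (m = 4*112 = 448)
v(q, C) = 1/19
A(B) = -1/19 (A(B) = -1*1/19 = -1/19)
439023/(-216772 - 1*19830) + 98714/A(m) = 439023/(-216772 - 1*19830) + 98714/(-1/19) = 439023/(-216772 - 19830) + 98714*(-19) = 439023/(-236602) - 1875566 = 439023*(-1/236602) - 1875566 = -439023/236602 - 1875566 = -443763105755/236602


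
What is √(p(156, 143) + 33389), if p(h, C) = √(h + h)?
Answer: √(33389 + 2*√78) ≈ 182.77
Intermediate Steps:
p(h, C) = √2*√h (p(h, C) = √(2*h) = √2*√h)
√(p(156, 143) + 33389) = √(√2*√156 + 33389) = √(√2*(2*√39) + 33389) = √(2*√78 + 33389) = √(33389 + 2*√78)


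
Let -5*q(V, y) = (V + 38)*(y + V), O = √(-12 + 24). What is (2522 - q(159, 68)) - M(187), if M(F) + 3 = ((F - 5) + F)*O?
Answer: 57344/5 - 738*√3 ≈ 10191.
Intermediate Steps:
O = 2*√3 (O = √12 = 2*√3 ≈ 3.4641)
q(V, y) = -(38 + V)*(V + y)/5 (q(V, y) = -(V + 38)*(y + V)/5 = -(38 + V)*(V + y)/5)
M(F) = -3 + 2*√3*(-5 + 2*F) (M(F) = -3 + ((F - 5) + F)*(2*√3) = -3 + ((-5 + F) + F)*(2*√3) = -3 + (-5 + 2*F)*(2*√3) = -3 + 2*√3*(-5 + 2*F))
(2522 - q(159, 68)) - M(187) = (2522 - (-38/5*159 - 38/5*68 - ⅕*159² - ⅕*159*68)) - (-3 - 10*√3 + 4*187*√3) = (2522 - (-6042/5 - 2584/5 - ⅕*25281 - 10812/5)) - (-3 - 10*√3 + 748*√3) = (2522 - (-6042/5 - 2584/5 - 25281/5 - 10812/5)) - (-3 + 738*√3) = (2522 - 1*(-44719/5)) + (3 - 738*√3) = (2522 + 44719/5) + (3 - 738*√3) = 57329/5 + (3 - 738*√3) = 57344/5 - 738*√3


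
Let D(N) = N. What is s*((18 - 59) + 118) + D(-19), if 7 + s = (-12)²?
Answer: 10530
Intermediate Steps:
s = 137 (s = -7 + (-12)² = -7 + 144 = 137)
s*((18 - 59) + 118) + D(-19) = 137*((18 - 59) + 118) - 19 = 137*(-41 + 118) - 19 = 137*77 - 19 = 10549 - 19 = 10530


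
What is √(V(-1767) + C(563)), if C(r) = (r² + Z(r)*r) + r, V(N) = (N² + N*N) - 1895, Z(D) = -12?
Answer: √6553459 ≈ 2560.0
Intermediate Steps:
V(N) = -1895 + 2*N² (V(N) = (N² + N²) - 1895 = 2*N² - 1895 = -1895 + 2*N²)
C(r) = r² - 11*r (C(r) = (r² - 12*r) + r = r² - 11*r)
√(V(-1767) + C(563)) = √((-1895 + 2*(-1767)²) + 563*(-11 + 563)) = √((-1895 + 2*3122289) + 563*552) = √((-1895 + 6244578) + 310776) = √(6242683 + 310776) = √6553459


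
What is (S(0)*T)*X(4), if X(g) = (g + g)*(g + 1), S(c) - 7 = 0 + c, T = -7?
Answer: -1960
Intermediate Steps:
S(c) = 7 + c (S(c) = 7 + (0 + c) = 7 + c)
X(g) = 2*g*(1 + g) (X(g) = (2*g)*(1 + g) = 2*g*(1 + g))
(S(0)*T)*X(4) = ((7 + 0)*(-7))*(2*4*(1 + 4)) = (7*(-7))*(2*4*5) = -49*40 = -1960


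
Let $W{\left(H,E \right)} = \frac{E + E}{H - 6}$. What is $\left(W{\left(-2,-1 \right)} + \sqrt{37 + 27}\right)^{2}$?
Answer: $\frac{1089}{16} \approx 68.063$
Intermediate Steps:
$W{\left(H,E \right)} = \frac{2 E}{-6 + H}$ ($W{\left(H,E \right)} = \frac{2 E}{H - 6} = \frac{2 E}{-6 + H}$)
$\left(W{\left(-2,-1 \right)} + \sqrt{37 + 27}\right)^{2} = \left(2 \left(-1\right) \frac{1}{-6 - 2} + \sqrt{37 + 27}\right)^{2} = \left(2 \left(-1\right) \frac{1}{-8} + \sqrt{64}\right)^{2} = \left(2 \left(-1\right) \left(- \frac{1}{8}\right) + 8\right)^{2} = \left(\frac{1}{4} + 8\right)^{2} = \left(\frac{33}{4}\right)^{2} = \frac{1089}{16}$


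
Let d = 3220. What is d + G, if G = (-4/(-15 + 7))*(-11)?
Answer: 6429/2 ≈ 3214.5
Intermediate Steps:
G = -11/2 (G = (-4/(-8))*(-11) = -⅛*(-4)*(-11) = (½)*(-11) = -11/2 ≈ -5.5000)
d + G = 3220 - 11/2 = 6429/2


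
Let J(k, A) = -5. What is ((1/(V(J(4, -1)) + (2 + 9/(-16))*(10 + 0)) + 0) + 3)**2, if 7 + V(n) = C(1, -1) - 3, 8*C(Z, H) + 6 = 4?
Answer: 11449/1089 ≈ 10.513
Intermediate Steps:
C(Z, H) = -1/4 (C(Z, H) = -3/4 + (1/8)*4 = -3/4 + 1/2 = -1/4)
V(n) = -41/4 (V(n) = -7 + (-1/4 - 3) = -7 - 13/4 = -41/4)
((1/(V(J(4, -1)) + (2 + 9/(-16))*(10 + 0)) + 0) + 3)**2 = ((1/(-41/4 + (2 + 9/(-16))*(10 + 0)) + 0) + 3)**2 = ((1/(-41/4 + (2 + 9*(-1/16))*10) + 0) + 3)**2 = ((1/(-41/4 + (2 - 9/16)*10) + 0) + 3)**2 = ((1/(-41/4 + (23/16)*10) + 0) + 3)**2 = ((1/(-41/4 + 115/8) + 0) + 3)**2 = ((1/(33/8) + 0) + 3)**2 = ((8/33 + 0) + 3)**2 = (8/33 + 3)**2 = (107/33)**2 = 11449/1089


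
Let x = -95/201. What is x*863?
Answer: -81985/201 ≈ -407.89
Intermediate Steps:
x = -95/201 (x = -95*1/201 = -95/201 ≈ -0.47264)
x*863 = -95/201*863 = -81985/201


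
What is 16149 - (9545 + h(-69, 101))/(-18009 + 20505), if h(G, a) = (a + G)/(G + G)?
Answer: 2780586787/172224 ≈ 16145.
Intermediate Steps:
h(G, a) = (G + a)/(2*G) (h(G, a) = (G + a)/((2*G)) = (G + a)*(1/(2*G)) = (G + a)/(2*G))
16149 - (9545 + h(-69, 101))/(-18009 + 20505) = 16149 - (9545 + (½)*(-69 + 101)/(-69))/(-18009 + 20505) = 16149 - (9545 + (½)*(-1/69)*32)/2496 = 16149 - (9545 - 16/69)/2496 = 16149 - 658589/(69*2496) = 16149 - 1*658589/172224 = 16149 - 658589/172224 = 2780586787/172224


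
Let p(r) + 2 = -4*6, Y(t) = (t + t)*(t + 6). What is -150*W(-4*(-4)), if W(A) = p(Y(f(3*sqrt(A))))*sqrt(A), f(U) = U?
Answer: 15600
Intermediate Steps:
Y(t) = 2*t*(6 + t) (Y(t) = (2*t)*(6 + t) = 2*t*(6 + t))
p(r) = -26 (p(r) = -2 - 4*6 = -2 - 24 = -26)
W(A) = -26*sqrt(A)
-150*W(-4*(-4)) = -(-3900)*sqrt(-4*(-4)) = -(-3900)*sqrt(16) = -(-3900)*4 = -150*(-104) = 15600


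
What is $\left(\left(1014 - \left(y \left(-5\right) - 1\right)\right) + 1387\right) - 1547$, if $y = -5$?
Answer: $830$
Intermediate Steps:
$\left(\left(1014 - \left(y \left(-5\right) - 1\right)\right) + 1387\right) - 1547 = \left(\left(1014 - \left(\left(-5\right) \left(-5\right) - 1\right)\right) + 1387\right) - 1547 = \left(\left(1014 - \left(25 - 1\right)\right) + 1387\right) - 1547 = \left(\left(1014 - 24\right) + 1387\right) - 1547 = \left(990 + 1387\right) - 1547 = 2377 - 1547 = 830$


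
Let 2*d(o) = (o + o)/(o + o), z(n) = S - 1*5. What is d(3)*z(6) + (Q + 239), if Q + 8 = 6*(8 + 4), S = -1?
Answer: 300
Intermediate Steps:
z(n) = -6 (z(n) = -1 - 1*5 = -1 - 5 = -6)
Q = 64 (Q = -8 + 6*(8 + 4) = -8 + 6*12 = -8 + 72 = 64)
d(o) = 1/2 (d(o) = ((o + o)/(o + o))/2 = ((2*o)/((2*o)))/2 = ((2*o)*(1/(2*o)))/2 = (1/2)*1 = 1/2)
d(3)*z(6) + (Q + 239) = (1/2)*(-6) + (64 + 239) = -3 + 303 = 300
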